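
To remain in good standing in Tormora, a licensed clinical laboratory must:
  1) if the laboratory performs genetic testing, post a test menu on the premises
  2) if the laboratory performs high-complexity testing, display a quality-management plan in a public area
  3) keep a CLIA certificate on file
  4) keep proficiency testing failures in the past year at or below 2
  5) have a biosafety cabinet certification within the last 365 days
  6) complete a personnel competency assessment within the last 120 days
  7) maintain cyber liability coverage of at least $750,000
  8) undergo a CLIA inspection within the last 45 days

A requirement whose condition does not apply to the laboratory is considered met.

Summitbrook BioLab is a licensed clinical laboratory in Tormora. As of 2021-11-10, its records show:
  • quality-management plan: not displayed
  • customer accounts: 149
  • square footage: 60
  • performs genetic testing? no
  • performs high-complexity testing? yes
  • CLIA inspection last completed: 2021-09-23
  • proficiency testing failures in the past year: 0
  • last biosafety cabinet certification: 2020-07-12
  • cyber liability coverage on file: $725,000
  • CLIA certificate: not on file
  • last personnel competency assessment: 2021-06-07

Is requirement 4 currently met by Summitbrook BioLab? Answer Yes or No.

4. proficiency testing failures in the past year 0 ≤ 2 → met

Yes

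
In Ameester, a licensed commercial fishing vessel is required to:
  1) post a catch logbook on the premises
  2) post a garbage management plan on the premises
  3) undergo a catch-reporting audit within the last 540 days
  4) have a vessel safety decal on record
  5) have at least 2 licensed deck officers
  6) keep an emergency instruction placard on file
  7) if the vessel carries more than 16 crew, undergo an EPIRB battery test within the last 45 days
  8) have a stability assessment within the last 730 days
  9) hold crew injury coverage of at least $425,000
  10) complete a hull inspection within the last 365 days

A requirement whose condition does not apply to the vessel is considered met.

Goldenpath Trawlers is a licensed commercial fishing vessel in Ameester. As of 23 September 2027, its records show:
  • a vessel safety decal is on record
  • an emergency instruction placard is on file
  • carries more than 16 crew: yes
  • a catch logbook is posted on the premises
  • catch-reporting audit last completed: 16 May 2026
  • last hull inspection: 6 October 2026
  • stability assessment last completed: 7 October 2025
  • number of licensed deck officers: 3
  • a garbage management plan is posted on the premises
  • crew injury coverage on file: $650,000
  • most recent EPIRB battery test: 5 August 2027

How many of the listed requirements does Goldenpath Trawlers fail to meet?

1

1. catch logbook present → met
2. garbage management plan present → met
3. catch-reporting audit 495 days ago vs limit 540 → met
4. vessel safety decal present → met
5. licensed deck officers 3 ≥ 2 → met
6. emergency instruction placard present → met
7. condition 'carries more than 16 crew' holds; EPIRB battery test 49 days ago vs limit 45 → not met
8. stability assessment 716 days ago vs limit 730 → met
9. crew injury coverage $650,000 ≥ $425,000 → met
10. hull inspection 352 days ago vs limit 365 → met
Not met: 1 of 10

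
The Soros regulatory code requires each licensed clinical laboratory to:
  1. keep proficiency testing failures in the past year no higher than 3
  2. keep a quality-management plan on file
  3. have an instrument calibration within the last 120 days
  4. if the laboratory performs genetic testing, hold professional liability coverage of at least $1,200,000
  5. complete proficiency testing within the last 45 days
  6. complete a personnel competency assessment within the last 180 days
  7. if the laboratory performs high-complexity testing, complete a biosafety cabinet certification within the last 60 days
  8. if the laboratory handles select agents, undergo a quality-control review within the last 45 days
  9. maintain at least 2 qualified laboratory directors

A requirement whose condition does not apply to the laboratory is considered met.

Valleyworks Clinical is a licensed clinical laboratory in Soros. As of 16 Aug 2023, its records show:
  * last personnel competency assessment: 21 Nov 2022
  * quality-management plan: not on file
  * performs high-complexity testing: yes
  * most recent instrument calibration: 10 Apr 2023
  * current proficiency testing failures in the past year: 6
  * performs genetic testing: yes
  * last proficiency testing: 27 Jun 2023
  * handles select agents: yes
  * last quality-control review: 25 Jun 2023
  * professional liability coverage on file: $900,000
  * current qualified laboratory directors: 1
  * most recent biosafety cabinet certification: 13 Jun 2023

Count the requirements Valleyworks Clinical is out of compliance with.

9

1. proficiency testing failures in the past year 6 > 3 → not met
2. quality-management plan absent → not met
3. instrument calibration 128 days ago vs limit 120 → not met
4. condition 'performs genetic testing' holds; professional liability coverage $900,000 < $1,200,000 → not met
5. proficiency testing 50 days ago vs limit 45 → not met
6. personnel competency assessment 268 days ago vs limit 180 → not met
7. condition 'performs high-complexity testing' holds; biosafety cabinet certification 64 days ago vs limit 60 → not met
8. condition 'handles select agents' holds; quality-control review 52 days ago vs limit 45 → not met
9. qualified laboratory directors 1 < 2 → not met
Not met: 9 of 9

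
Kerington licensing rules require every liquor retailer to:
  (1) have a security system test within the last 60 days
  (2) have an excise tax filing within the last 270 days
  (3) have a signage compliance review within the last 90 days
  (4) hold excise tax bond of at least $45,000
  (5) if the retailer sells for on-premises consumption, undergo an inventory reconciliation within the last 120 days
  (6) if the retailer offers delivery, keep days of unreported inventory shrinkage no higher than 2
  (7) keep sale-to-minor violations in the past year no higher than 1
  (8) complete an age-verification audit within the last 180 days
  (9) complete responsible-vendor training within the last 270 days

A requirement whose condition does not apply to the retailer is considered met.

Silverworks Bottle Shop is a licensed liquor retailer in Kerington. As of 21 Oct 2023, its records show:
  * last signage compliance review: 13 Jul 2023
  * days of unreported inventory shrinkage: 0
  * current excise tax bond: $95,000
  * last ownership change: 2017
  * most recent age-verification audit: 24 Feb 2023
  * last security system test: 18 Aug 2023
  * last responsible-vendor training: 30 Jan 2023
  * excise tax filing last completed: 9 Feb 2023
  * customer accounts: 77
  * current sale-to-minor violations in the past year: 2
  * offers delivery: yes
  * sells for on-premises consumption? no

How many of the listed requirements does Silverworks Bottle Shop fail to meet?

1. security system test 64 days ago vs limit 60 → not met
2. excise tax filing 254 days ago vs limit 270 → met
3. signage compliance review 100 days ago vs limit 90 → not met
4. excise tax bond $95,000 ≥ $45,000 → met
5. condition 'sells for on-premises consumption' does not hold → requirement n/a → met
6. condition 'offers delivery' holds; days of unreported inventory shrinkage 0 ≤ 2 → met
7. sale-to-minor violations in the past year 2 > 1 → not met
8. age-verification audit 239 days ago vs limit 180 → not met
9. responsible-vendor training 264 days ago vs limit 270 → met
Not met: 4 of 9

4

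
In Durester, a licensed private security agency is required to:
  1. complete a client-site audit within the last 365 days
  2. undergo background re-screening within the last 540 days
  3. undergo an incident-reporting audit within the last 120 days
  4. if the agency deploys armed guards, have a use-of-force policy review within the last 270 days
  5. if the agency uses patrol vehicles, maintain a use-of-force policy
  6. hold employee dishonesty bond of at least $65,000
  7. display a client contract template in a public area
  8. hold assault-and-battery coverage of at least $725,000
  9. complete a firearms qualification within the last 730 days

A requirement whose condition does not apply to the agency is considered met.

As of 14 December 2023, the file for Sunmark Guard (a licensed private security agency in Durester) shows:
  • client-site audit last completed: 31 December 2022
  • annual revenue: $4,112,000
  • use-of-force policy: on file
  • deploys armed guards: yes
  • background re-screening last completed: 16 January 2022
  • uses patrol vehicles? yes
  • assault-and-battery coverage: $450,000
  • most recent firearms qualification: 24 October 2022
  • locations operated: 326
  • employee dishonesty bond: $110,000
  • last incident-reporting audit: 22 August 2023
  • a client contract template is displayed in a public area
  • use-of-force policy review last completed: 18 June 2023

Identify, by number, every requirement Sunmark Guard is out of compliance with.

1. client-site audit 348 days ago vs limit 365 → met
2. background re-screening 697 days ago vs limit 540 → not met
3. incident-reporting audit 114 days ago vs limit 120 → met
4. condition 'deploys armed guards' holds; use-of-force policy review 179 days ago vs limit 270 → met
5. condition 'uses patrol vehicles' holds; use-of-force policy present → met
6. employee dishonesty bond $110,000 ≥ $65,000 → met
7. client contract template present → met
8. assault-and-battery coverage $450,000 < $725,000 → not met
9. firearms qualification 416 days ago vs limit 730 → met
Not met: 2, 8

2, 8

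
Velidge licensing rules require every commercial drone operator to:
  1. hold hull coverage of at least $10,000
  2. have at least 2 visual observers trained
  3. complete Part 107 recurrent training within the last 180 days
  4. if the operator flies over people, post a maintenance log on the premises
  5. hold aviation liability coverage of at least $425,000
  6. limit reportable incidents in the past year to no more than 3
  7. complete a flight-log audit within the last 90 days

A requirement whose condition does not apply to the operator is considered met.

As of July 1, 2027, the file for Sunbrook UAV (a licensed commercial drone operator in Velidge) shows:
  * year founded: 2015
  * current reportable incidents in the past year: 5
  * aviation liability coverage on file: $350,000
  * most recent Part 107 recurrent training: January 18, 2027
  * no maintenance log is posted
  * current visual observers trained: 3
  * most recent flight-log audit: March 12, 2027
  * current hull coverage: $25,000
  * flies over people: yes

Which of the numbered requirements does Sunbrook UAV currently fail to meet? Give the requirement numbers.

1. hull coverage $25,000 ≥ $10,000 → met
2. visual observers trained 3 ≥ 2 → met
3. Part 107 recurrent training 164 days ago vs limit 180 → met
4. condition 'flies over people' holds; maintenance log absent → not met
5. aviation liability coverage $350,000 < $425,000 → not met
6. reportable incidents in the past year 5 > 3 → not met
7. flight-log audit 111 days ago vs limit 90 → not met
Not met: 4, 5, 6, 7

4, 5, 6, 7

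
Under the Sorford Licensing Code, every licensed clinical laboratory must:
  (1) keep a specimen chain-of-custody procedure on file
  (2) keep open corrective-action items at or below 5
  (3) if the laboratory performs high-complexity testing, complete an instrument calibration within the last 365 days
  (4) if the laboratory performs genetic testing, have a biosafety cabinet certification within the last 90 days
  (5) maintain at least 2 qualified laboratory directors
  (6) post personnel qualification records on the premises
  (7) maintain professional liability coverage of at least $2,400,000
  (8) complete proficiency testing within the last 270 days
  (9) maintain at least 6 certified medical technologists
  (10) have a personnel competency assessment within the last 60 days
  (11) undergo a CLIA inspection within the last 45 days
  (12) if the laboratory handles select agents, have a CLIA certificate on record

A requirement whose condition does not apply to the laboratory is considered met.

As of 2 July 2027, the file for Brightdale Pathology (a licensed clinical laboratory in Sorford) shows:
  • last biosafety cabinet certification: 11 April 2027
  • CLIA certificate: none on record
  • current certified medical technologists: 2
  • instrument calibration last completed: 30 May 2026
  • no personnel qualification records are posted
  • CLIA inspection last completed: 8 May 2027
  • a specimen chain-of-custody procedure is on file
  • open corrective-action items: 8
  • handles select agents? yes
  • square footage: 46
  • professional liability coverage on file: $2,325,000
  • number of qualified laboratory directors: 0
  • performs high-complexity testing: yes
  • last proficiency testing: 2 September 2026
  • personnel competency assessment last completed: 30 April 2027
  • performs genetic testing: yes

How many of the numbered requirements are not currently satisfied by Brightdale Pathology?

10

1. specimen chain-of-custody procedure present → met
2. open corrective-action items 8 > 5 → not met
3. condition 'performs high-complexity testing' holds; instrument calibration 398 days ago vs limit 365 → not met
4. condition 'performs genetic testing' holds; biosafety cabinet certification 82 days ago vs limit 90 → met
5. qualified laboratory directors 0 < 2 → not met
6. personnel qualification records absent → not met
7. professional liability coverage $2,325,000 < $2,400,000 → not met
8. proficiency testing 303 days ago vs limit 270 → not met
9. certified medical technologists 2 < 6 → not met
10. personnel competency assessment 63 days ago vs limit 60 → not met
11. CLIA inspection 55 days ago vs limit 45 → not met
12. condition 'handles select agents' holds; CLIA certificate absent → not met
Not met: 10 of 12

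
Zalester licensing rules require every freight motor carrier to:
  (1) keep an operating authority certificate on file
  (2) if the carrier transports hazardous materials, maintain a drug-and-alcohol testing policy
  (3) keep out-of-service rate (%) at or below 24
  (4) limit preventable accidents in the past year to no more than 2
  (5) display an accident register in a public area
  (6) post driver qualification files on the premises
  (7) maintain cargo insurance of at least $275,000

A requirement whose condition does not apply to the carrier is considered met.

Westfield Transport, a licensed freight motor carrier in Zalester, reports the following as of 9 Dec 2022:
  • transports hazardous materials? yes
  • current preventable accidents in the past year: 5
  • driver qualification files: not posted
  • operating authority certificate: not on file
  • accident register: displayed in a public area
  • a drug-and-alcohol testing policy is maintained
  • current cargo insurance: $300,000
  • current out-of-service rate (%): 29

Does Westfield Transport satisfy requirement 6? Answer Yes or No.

No

6. driver qualification files absent → not met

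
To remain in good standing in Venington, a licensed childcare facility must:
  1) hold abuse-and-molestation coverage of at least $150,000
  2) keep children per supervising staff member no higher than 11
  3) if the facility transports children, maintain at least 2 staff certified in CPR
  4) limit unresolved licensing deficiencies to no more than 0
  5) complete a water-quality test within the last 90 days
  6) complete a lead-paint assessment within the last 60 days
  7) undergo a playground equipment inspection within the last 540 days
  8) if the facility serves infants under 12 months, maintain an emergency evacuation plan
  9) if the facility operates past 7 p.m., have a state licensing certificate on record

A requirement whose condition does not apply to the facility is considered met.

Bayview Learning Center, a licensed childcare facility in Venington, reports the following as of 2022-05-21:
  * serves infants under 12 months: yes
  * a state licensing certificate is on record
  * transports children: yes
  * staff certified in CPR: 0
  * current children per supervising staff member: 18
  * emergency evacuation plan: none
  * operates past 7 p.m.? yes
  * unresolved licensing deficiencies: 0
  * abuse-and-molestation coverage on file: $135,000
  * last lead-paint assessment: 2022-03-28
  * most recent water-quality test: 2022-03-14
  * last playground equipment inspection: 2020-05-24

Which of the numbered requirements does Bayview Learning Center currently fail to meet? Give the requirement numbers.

1, 2, 3, 7, 8

1. abuse-and-molestation coverage $135,000 < $150,000 → not met
2. children per supervising staff member 18 > 11 → not met
3. condition 'transports children' holds; staff certified in CPR 0 < 2 → not met
4. unresolved licensing deficiencies 0 ≤ 0 → met
5. water-quality test 68 days ago vs limit 90 → met
6. lead-paint assessment 54 days ago vs limit 60 → met
7. playground equipment inspection 727 days ago vs limit 540 → not met
8. condition 'serves infants under 12 months' holds; emergency evacuation plan absent → not met
9. condition 'operates past 7 p.m.' holds; state licensing certificate present → met
Not met: 1, 2, 3, 7, 8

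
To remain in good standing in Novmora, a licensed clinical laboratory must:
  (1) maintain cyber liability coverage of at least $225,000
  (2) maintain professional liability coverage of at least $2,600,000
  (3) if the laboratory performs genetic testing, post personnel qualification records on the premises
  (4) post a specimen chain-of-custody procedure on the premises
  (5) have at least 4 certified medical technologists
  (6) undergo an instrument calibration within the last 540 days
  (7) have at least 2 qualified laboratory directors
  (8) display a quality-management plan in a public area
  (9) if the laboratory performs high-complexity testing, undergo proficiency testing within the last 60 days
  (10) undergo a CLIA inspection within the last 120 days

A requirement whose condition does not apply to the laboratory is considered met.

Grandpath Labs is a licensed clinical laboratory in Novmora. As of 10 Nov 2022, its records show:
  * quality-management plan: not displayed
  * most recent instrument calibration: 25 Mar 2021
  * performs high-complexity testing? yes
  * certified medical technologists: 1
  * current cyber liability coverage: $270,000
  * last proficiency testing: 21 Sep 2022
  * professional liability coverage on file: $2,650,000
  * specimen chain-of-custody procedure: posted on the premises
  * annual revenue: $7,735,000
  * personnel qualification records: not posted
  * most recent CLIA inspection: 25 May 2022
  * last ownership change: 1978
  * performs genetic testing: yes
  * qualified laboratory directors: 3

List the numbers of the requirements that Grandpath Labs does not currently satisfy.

3, 5, 6, 8, 10

1. cyber liability coverage $270,000 ≥ $225,000 → met
2. professional liability coverage $2,650,000 ≥ $2,600,000 → met
3. condition 'performs genetic testing' holds; personnel qualification records absent → not met
4. specimen chain-of-custody procedure present → met
5. certified medical technologists 1 < 4 → not met
6. instrument calibration 595 days ago vs limit 540 → not met
7. qualified laboratory directors 3 ≥ 2 → met
8. quality-management plan absent → not met
9. condition 'performs high-complexity testing' holds; proficiency testing 50 days ago vs limit 60 → met
10. CLIA inspection 169 days ago vs limit 120 → not met
Not met: 3, 5, 6, 8, 10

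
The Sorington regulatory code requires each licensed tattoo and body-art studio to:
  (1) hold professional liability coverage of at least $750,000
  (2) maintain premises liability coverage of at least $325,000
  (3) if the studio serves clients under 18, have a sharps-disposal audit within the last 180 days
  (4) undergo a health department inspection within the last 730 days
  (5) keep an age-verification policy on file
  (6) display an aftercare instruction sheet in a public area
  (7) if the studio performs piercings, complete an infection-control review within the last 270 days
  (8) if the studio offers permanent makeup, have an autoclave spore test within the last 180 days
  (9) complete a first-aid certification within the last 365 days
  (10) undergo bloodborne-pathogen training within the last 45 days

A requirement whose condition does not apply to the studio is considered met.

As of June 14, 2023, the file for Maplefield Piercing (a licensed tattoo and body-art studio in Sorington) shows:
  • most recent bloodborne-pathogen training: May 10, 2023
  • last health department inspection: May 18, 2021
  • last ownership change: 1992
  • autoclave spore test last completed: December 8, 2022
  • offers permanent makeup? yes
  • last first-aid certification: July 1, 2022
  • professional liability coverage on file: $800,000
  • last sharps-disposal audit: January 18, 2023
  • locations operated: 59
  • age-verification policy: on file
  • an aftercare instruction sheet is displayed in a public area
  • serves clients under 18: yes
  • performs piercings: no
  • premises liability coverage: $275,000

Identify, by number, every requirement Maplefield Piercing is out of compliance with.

2, 4, 8

1. professional liability coverage $800,000 ≥ $750,000 → met
2. premises liability coverage $275,000 < $325,000 → not met
3. condition 'serves clients under 18' holds; sharps-disposal audit 147 days ago vs limit 180 → met
4. health department inspection 757 days ago vs limit 730 → not met
5. age-verification policy present → met
6. aftercare instruction sheet present → met
7. condition 'performs piercings' does not hold → requirement n/a → met
8. condition 'offers permanent makeup' holds; autoclave spore test 188 days ago vs limit 180 → not met
9. first-aid certification 348 days ago vs limit 365 → met
10. bloodborne-pathogen training 35 days ago vs limit 45 → met
Not met: 2, 4, 8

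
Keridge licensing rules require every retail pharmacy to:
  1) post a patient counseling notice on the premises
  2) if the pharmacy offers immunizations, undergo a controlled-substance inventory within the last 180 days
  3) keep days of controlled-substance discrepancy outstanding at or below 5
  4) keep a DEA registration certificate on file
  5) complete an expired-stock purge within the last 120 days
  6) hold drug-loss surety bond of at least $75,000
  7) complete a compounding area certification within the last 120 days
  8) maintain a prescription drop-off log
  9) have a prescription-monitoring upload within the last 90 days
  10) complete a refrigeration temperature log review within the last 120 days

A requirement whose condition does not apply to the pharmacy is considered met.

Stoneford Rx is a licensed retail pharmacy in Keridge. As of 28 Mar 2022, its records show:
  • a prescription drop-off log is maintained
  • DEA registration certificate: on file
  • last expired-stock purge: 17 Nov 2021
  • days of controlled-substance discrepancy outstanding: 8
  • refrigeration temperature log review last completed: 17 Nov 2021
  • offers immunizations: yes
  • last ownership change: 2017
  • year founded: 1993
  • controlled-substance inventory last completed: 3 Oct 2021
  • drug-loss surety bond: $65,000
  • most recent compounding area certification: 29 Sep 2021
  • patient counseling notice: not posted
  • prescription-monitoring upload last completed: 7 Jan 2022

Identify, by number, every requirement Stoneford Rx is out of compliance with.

1. patient counseling notice absent → not met
2. condition 'offers immunizations' holds; controlled-substance inventory 176 days ago vs limit 180 → met
3. days of controlled-substance discrepancy outstanding 8 > 5 → not met
4. DEA registration certificate present → met
5. expired-stock purge 131 days ago vs limit 120 → not met
6. drug-loss surety bond $65,000 < $75,000 → not met
7. compounding area certification 180 days ago vs limit 120 → not met
8. prescription drop-off log present → met
9. prescription-monitoring upload 80 days ago vs limit 90 → met
10. refrigeration temperature log review 131 days ago vs limit 120 → not met
Not met: 1, 3, 5, 6, 7, 10

1, 3, 5, 6, 7, 10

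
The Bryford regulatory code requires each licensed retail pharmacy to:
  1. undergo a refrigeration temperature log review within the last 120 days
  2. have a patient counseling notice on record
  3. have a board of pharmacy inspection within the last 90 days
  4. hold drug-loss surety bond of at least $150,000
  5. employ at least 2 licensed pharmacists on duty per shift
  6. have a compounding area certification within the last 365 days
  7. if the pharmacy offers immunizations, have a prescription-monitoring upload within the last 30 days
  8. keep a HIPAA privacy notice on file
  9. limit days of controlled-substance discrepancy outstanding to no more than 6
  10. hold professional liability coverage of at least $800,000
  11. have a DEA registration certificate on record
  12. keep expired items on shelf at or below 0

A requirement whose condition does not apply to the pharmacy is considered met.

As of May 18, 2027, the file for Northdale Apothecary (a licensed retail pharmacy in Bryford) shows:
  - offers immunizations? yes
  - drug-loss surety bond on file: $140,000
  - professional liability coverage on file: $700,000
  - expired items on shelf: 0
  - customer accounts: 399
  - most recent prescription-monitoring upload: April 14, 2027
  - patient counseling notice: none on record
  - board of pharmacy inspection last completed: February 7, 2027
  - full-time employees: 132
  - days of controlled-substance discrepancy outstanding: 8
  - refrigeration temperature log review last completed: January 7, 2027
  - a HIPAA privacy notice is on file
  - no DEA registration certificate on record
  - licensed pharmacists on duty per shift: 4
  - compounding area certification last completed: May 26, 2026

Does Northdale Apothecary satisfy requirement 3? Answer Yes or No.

No

3. board of pharmacy inspection 100 days ago vs limit 90 → not met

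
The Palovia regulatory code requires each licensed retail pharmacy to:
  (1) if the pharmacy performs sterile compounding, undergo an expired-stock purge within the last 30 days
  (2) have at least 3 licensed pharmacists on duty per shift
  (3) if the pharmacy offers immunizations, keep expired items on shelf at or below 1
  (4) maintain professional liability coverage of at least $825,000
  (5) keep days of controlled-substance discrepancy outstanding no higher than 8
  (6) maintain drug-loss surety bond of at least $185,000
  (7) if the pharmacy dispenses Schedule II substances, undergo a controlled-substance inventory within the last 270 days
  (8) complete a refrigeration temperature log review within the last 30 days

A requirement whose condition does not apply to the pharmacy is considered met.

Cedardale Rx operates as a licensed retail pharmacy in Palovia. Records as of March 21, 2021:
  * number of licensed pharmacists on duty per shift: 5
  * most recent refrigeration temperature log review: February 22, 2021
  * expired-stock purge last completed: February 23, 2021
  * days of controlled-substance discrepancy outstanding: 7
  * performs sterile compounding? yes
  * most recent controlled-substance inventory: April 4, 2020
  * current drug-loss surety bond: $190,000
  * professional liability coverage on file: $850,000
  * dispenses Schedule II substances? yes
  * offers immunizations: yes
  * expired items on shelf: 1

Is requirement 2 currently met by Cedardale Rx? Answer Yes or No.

2. licensed pharmacists on duty per shift 5 ≥ 3 → met

Yes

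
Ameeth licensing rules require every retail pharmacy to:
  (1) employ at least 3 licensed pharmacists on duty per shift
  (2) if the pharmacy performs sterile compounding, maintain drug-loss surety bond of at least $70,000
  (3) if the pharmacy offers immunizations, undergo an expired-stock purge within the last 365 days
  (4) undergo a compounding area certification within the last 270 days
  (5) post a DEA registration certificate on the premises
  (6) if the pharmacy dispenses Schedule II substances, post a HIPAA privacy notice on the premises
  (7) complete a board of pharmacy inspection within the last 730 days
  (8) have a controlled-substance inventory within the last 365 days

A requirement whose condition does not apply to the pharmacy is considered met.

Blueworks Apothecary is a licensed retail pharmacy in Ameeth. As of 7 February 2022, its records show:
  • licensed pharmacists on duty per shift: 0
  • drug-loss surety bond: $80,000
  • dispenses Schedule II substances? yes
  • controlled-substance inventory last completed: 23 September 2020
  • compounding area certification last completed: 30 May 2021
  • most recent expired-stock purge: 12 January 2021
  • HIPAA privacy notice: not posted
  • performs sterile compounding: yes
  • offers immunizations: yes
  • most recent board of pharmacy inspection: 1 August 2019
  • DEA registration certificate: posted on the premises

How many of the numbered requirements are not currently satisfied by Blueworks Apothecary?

5

1. licensed pharmacists on duty per shift 0 < 3 → not met
2. condition 'performs sterile compounding' holds; drug-loss surety bond $80,000 ≥ $70,000 → met
3. condition 'offers immunizations' holds; expired-stock purge 391 days ago vs limit 365 → not met
4. compounding area certification 253 days ago vs limit 270 → met
5. DEA registration certificate present → met
6. condition 'dispenses Schedule II substances' holds; HIPAA privacy notice absent → not met
7. board of pharmacy inspection 921 days ago vs limit 730 → not met
8. controlled-substance inventory 502 days ago vs limit 365 → not met
Not met: 5 of 8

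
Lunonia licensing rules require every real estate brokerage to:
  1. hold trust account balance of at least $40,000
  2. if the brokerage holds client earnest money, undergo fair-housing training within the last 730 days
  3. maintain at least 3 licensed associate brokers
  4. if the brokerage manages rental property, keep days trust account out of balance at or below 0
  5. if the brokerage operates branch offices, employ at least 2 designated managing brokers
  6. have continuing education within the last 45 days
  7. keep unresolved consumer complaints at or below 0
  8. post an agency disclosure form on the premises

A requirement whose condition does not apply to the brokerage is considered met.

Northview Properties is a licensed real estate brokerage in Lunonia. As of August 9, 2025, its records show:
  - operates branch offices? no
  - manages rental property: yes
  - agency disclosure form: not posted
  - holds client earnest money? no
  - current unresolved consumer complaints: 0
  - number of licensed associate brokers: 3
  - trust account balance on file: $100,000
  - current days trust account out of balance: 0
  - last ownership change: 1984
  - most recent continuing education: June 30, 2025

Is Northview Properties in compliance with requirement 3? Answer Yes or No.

3. licensed associate brokers 3 ≥ 3 → met

Yes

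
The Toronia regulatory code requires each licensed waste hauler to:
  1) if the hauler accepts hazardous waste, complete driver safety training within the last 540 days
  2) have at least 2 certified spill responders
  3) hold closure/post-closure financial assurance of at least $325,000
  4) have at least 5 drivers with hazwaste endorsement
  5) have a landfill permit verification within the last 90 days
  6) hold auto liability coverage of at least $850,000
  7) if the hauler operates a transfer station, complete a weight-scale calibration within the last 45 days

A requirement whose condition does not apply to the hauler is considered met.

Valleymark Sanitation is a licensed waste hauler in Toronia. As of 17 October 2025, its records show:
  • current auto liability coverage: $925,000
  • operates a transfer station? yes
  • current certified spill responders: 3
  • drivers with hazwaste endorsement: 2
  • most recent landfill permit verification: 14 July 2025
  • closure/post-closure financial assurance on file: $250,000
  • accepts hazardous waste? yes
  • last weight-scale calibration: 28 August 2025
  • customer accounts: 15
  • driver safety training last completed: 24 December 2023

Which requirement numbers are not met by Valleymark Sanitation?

1, 3, 4, 5, 7

1. condition 'accepts hazardous waste' holds; driver safety training 663 days ago vs limit 540 → not met
2. certified spill responders 3 ≥ 2 → met
3. closure/post-closure financial assurance $250,000 < $325,000 → not met
4. drivers with hazwaste endorsement 2 < 5 → not met
5. landfill permit verification 95 days ago vs limit 90 → not met
6. auto liability coverage $925,000 ≥ $850,000 → met
7. condition 'operates a transfer station' holds; weight-scale calibration 50 days ago vs limit 45 → not met
Not met: 1, 3, 4, 5, 7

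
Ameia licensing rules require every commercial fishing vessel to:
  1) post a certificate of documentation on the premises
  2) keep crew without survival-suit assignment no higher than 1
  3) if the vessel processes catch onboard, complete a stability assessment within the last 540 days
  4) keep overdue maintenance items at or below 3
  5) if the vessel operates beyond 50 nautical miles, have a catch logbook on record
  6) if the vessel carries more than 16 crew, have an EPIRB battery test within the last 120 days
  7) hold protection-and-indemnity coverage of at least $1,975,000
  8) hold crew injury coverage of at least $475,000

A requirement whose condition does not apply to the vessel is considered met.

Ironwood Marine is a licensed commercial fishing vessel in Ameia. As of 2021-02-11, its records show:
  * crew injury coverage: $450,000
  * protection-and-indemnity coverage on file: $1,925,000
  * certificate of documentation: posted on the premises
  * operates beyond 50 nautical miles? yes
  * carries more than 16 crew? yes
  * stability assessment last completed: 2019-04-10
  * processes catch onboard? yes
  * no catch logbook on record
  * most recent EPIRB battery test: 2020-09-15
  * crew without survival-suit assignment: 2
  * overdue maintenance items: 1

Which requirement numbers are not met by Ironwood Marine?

1. certificate of documentation present → met
2. crew without survival-suit assignment 2 > 1 → not met
3. condition 'processes catch onboard' holds; stability assessment 673 days ago vs limit 540 → not met
4. overdue maintenance items 1 ≤ 3 → met
5. condition 'operates beyond 50 nautical miles' holds; catch logbook absent → not met
6. condition 'carries more than 16 crew' holds; EPIRB battery test 149 days ago vs limit 120 → not met
7. protection-and-indemnity coverage $1,925,000 < $1,975,000 → not met
8. crew injury coverage $450,000 < $475,000 → not met
Not met: 2, 3, 5, 6, 7, 8

2, 3, 5, 6, 7, 8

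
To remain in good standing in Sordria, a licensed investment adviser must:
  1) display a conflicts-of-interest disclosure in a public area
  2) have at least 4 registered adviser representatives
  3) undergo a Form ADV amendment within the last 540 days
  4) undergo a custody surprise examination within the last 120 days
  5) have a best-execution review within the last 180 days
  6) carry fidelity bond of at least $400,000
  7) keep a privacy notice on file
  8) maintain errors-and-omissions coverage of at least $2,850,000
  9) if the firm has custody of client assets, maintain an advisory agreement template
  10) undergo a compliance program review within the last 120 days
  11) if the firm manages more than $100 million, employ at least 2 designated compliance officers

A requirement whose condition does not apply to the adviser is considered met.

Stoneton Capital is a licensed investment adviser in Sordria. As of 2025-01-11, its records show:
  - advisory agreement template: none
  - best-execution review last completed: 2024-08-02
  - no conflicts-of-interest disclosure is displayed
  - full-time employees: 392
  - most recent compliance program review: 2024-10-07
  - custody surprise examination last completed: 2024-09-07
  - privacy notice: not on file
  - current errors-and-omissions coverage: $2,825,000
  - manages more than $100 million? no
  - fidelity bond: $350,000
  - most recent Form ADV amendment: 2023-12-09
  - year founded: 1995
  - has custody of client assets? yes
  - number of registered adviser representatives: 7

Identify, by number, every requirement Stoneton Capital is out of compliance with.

1. conflicts-of-interest disclosure absent → not met
2. registered adviser representatives 7 ≥ 4 → met
3. Form ADV amendment 399 days ago vs limit 540 → met
4. custody surprise examination 126 days ago vs limit 120 → not met
5. best-execution review 162 days ago vs limit 180 → met
6. fidelity bond $350,000 < $400,000 → not met
7. privacy notice absent → not met
8. errors-and-omissions coverage $2,825,000 < $2,850,000 → not met
9. condition 'has custody of client assets' holds; advisory agreement template absent → not met
10. compliance program review 96 days ago vs limit 120 → met
11. condition 'manages more than $100 million' does not hold → requirement n/a → met
Not met: 1, 4, 6, 7, 8, 9

1, 4, 6, 7, 8, 9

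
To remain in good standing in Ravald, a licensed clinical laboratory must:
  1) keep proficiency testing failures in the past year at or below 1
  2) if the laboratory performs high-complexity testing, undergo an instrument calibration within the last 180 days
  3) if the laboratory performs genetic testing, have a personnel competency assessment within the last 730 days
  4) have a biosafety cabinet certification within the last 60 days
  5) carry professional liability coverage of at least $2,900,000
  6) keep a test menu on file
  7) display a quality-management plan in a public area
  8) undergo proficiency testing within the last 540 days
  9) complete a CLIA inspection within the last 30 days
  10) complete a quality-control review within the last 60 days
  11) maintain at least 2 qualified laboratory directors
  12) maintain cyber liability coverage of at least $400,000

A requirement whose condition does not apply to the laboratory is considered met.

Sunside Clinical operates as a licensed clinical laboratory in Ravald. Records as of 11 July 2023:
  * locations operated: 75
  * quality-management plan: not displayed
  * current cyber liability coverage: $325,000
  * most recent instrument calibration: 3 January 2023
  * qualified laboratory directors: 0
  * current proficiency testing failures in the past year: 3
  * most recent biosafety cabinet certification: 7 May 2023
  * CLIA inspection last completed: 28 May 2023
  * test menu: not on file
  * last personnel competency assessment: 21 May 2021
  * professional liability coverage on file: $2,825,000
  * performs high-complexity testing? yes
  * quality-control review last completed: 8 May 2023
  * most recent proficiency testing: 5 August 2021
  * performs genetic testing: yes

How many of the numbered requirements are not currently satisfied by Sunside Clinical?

1. proficiency testing failures in the past year 3 > 1 → not met
2. condition 'performs high-complexity testing' holds; instrument calibration 189 days ago vs limit 180 → not met
3. condition 'performs genetic testing' holds; personnel competency assessment 781 days ago vs limit 730 → not met
4. biosafety cabinet certification 65 days ago vs limit 60 → not met
5. professional liability coverage $2,825,000 < $2,900,000 → not met
6. test menu absent → not met
7. quality-management plan absent → not met
8. proficiency testing 705 days ago vs limit 540 → not met
9. CLIA inspection 44 days ago vs limit 30 → not met
10. quality-control review 64 days ago vs limit 60 → not met
11. qualified laboratory directors 0 < 2 → not met
12. cyber liability coverage $325,000 < $400,000 → not met
Not met: 12 of 12

12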